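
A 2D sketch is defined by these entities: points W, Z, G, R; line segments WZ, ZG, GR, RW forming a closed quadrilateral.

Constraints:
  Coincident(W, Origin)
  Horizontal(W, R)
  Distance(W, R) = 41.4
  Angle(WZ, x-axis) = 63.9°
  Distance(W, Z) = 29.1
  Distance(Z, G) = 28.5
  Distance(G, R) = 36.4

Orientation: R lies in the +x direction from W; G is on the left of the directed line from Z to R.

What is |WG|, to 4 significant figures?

53.61

Checks: |ZG| = 28.50 ✓; |GR| = 36.40 ✓.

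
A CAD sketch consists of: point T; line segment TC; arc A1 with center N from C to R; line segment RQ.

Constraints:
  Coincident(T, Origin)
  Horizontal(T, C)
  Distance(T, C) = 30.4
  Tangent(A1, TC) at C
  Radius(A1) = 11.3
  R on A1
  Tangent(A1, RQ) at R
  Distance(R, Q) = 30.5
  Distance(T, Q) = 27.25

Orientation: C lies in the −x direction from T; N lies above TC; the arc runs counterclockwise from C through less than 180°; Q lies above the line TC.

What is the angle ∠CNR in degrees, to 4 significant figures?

49.54°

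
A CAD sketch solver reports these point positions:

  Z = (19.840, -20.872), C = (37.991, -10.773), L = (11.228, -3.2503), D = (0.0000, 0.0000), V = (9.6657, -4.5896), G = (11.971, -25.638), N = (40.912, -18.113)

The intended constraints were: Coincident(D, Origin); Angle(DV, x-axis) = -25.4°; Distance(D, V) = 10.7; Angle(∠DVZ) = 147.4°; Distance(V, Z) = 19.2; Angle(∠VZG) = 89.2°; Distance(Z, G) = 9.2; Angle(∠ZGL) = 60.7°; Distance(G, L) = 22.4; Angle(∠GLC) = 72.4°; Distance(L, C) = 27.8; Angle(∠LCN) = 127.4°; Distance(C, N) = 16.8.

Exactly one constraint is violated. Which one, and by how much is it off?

Distance(C, N) = 16.8 — off by 8.90.

D = (0.00, 0.00) ✓; DV at -25.40° ✓; |DV| = 10.70 ✓; ∠DVZ = 147.4° ✓; |VZ| = 19.20 ✓; ∠VZG = 89.20° ✓; |ZG| = 9.200 ✓; ∠ZGL = 60.70° ✓; |GL| = 22.40 ✓; ∠GLC = 72.40° ✓; |LC| = 27.80 ✓; ∠LCN = 127.4° ✓; |CN| = 7.900 ✗.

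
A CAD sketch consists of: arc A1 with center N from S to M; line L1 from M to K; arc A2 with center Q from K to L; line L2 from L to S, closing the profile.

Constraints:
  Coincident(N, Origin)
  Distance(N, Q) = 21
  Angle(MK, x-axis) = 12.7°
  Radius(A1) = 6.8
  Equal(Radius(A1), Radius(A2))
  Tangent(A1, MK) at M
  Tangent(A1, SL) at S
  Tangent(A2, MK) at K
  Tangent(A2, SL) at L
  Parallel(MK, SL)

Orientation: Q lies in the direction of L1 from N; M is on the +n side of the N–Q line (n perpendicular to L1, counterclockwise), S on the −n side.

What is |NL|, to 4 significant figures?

22.07

Tangency of A1 to both parallel lines with radius 6.8 puts M and S at N ± 6.8·n: M = (-1.495, 6.634), S = (1.495, -6.634). Equal radii place K and L the same way about Q: K = Q + 6.8·n = (18.99, 11.25), L = Q − 6.8·n = (21.98, -2.017). Then |NL| = |L − N| = 22.07.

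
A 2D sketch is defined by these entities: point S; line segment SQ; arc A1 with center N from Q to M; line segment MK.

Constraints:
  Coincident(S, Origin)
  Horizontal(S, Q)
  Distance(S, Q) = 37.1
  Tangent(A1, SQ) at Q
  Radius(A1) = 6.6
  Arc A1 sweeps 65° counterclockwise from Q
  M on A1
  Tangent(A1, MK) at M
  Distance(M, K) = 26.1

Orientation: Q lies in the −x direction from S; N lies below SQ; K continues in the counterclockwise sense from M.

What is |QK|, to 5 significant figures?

32.307

On A1, Q sits at bearing 90° from N; a 65° counterclockwise sweep puts M at bearing 155°, so M = N + 6.6·(cos 155°, sin 155°) = (-43.082, -3.8107). The tangent condition forces NM to be normal to MK, so MK runs along (−sin 155°, cos 155°); with |MK| = 26.1, K = (-54.112, -27.465). Then |QK| = |K − Q| = 32.307.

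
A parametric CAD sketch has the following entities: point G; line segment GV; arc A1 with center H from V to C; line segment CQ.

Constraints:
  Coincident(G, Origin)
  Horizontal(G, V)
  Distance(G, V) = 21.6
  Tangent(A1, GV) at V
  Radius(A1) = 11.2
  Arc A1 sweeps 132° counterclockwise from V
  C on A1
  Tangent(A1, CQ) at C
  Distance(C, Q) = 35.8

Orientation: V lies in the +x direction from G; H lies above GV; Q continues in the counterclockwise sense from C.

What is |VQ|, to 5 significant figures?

47.920

G is at the origin; GV is horizontal with |GV| = 21.6 and V on the +x side, so V = (21.600, 0.0000). Tangency of A1 to GV means the radius HV is perpendicular to GV, so H = V + (0, 11.2) = (21.600, 11.200). On A1, V sits at bearing -90° from H; a 132° counterclockwise sweep puts C at bearing 42°, so C = H + 11.2·(cos 42°, sin 42°) = (29.923, 18.694). The tangent condition forces HC to be normal to CQ, so CQ runs along (−sin 42°, cos 42°); with |CQ| = 35.8, Q = (5.9683, 45.299). Then |VQ| = |Q − V| = 47.920.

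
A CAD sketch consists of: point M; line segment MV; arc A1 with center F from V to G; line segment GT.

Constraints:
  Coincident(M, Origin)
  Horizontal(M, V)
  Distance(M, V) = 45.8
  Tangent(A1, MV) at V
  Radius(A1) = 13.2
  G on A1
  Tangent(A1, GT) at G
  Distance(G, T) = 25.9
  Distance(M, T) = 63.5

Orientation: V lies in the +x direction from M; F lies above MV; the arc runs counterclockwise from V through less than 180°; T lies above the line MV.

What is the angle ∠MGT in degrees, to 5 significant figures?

83.953°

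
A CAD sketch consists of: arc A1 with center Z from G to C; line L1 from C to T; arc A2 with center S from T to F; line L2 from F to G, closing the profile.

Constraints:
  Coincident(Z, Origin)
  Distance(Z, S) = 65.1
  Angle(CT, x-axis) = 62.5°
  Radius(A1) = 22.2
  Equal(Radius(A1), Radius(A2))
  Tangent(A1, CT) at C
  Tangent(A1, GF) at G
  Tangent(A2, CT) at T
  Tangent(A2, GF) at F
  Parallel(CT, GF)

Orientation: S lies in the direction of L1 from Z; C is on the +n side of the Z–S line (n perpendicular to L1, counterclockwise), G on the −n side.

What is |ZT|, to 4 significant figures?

68.78

The slot axis is L1's direction at 62.5°, so u = (cos 62.5°, sin 62.5°) = (0.4617, 0.8870) and n = (−sin 62.5°, cos 62.5°) = (-0.8870, 0.4617). Z is at the origin and S lies 65.1 along u from Z, so S = 65.1·u = (30.06, 57.74). Tangency of A1 to both parallel lines with radius 22.2 puts C and G at Z ± 22.2·n: C = (-19.69, 10.25), G = (19.69, -10.25). Equal radii place T and F the same way about S: T = S + 22.2·n = (10.37, 68.00), F = S − 22.2·n = (49.75, 47.49). Then |ZT| = |T − Z| = 68.78.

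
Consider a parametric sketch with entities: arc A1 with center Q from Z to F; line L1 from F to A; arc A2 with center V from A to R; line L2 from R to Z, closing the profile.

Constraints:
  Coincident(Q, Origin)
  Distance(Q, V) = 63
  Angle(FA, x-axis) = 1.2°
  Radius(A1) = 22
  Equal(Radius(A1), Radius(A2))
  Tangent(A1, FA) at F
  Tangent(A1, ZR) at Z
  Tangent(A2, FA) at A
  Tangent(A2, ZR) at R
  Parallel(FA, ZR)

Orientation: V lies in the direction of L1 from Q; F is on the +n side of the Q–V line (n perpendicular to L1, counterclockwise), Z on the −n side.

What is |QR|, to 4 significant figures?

66.73

The slot axis is L1's direction at 1.2°, so u = (cos 1.2°, sin 1.2°) = (0.9998, 0.02094) and n = (−sin 1.2°, cos 1.2°) = (-0.02094, 0.9998). Q is at the origin and V lies 63.0 along u from Q, so V = 63.0·u = (62.99, 1.319). Tangency of A1 to both parallel lines with radius 22.0 puts F and Z at Q ± 22.0·n: F = (-0.4607, 22.00), Z = (0.4607, -22.00). Equal radii place A and R the same way about V: A = V + 22.0·n = (62.53, 23.31), R = V − 22.0·n = (63.45, -20.68). Then |QR| = |R − Q| = 66.73.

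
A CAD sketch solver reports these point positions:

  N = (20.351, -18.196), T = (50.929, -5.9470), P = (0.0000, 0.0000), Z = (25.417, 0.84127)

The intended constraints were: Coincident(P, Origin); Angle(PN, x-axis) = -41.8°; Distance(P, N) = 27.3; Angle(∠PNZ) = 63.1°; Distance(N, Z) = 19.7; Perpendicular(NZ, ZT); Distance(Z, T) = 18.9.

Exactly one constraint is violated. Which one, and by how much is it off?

Distance(Z, T) = 18.9 — off by 7.50.

P = (0.00, 0.00) ✓; PN at -41.80° ✓; |PN| = 27.30 ✓; ∠PNZ = 63.10° ✓; |NZ| = 19.70 ✓; ∠(NZ, ZT) = 90.00° ✓; |ZT| = 26.40 ✗.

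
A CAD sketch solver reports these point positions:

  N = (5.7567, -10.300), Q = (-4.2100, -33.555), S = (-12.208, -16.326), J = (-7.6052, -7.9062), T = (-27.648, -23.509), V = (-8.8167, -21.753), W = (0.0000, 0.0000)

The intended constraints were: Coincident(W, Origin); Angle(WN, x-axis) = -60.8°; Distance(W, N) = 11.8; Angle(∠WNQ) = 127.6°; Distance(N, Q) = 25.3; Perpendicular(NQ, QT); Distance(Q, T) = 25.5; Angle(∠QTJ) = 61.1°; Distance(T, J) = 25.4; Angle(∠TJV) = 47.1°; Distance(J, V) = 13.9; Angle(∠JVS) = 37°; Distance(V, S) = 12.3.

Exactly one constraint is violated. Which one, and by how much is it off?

Distance(V, S) = 12.3 — off by 5.90.

W = (0.00, 0.00) ✓; WN at -60.80° ✓; |WN| = 11.80 ✓; ∠WNQ = 127.6° ✓; |NQ| = 25.30 ✓; ∠(NQ, QT) = 90.00° ✓; |QT| = 25.50 ✓; ∠QTJ = 61.10° ✓; |TJ| = 25.40 ✓; ∠TJV = 47.10° ✓; |JV| = 13.90 ✓; ∠JVS = 37.00° ✓; |VS| = 6.399 ✗.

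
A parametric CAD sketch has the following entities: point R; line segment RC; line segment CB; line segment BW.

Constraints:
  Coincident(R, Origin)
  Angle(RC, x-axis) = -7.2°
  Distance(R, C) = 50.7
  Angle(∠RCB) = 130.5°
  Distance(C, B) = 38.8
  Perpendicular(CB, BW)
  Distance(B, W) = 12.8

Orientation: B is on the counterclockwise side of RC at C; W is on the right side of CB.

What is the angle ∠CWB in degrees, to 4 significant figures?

71.74°

R is at the origin; RC runs at -7.2° with length 50.7, so C = 50.7·(cos -7.2°, sin -7.2°) = (50.30, -6.354). ∠RCB = 130.5°, so CB runs at -7.2° + (180° − 130.5°) = 42.30° from the x-axis; with |CB| = 38.8, B = C + 38.8·(cos 42.30°, sin 42.30°) = (79.00, 19.76). CB is perpendicular to BW; with |BW| = 12.8 on the right of CB, W = B + 12.8·(0.6730, -0.7396) = (87.61, 10.29). Then cos ∠CWB = WC·WB / (|WC||WB|), giving 71.74°.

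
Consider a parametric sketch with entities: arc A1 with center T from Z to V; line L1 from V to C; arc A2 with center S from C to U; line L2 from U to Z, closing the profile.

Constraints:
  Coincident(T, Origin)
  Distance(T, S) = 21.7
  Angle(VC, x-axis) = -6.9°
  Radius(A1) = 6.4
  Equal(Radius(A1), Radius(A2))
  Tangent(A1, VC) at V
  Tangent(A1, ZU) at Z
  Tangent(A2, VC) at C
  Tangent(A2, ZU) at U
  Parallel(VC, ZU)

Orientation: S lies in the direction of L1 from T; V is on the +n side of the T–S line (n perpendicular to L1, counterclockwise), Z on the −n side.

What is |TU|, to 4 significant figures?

22.62

The slot axis is L1's direction at -6.9°, so u = (cos -6.9°, sin -6.9°) = (0.9928, -0.1201) and n = (−sin -6.9°, cos -6.9°) = (0.1201, 0.9928). T is at the origin and S lies 21.7 along u from T, so S = 21.7·u = (21.54, -2.607). Tangency of A1 to both parallel lines with radius 6.4 puts V and Z at T ± 6.4·n: V = (0.7689, 6.354), Z = (-0.7689, -6.354). Equal radii place C and U the same way about S: C = S + 6.4·n = (22.31, 3.747), U = S − 6.4·n = (20.77, -8.961). Then |TU| = |U − T| = 22.62.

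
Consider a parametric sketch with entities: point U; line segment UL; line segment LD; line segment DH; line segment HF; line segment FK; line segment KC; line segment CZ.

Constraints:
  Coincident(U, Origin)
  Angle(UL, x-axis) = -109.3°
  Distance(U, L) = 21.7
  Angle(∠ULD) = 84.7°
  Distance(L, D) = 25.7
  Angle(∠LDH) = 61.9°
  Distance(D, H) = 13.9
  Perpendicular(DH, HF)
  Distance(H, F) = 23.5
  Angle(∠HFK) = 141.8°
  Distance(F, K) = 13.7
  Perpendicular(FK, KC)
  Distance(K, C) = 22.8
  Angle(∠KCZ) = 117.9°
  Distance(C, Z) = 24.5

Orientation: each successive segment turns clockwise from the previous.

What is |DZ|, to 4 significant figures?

9.015

FK ⟂ KC, so KC runs at 179.1°; with |KC| = 22.8, C = (-28.25, -33.39). ∠KCZ = 117.9° gives CZ at 117.0° from the x-axis; with |CZ| = 24.5, Z = (-39.38, -11.56). Then |DZ| = |Z − D| = 9.015.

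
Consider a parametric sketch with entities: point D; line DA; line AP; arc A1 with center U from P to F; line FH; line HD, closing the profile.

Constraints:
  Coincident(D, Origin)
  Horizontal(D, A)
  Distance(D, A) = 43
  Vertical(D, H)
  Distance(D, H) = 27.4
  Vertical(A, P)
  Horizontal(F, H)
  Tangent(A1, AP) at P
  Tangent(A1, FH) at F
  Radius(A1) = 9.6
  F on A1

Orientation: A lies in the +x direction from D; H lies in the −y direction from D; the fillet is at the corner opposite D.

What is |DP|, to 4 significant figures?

46.54

The virtual corner opposite D is at (43.00, -27.40). Tangency of A1 to AP means the radius UP is perpendicular to AP and since A1 is tangent to FH there, UF ⟂ FH, with radius 9.6, so the center U sits 9.6 in from both sides at U = (33.40, -17.80). That places the tangent points at P = (43.00, -17.80) on AP and F = (33.40, -27.40) on FH. Then |DP| = |P − D| = 46.54.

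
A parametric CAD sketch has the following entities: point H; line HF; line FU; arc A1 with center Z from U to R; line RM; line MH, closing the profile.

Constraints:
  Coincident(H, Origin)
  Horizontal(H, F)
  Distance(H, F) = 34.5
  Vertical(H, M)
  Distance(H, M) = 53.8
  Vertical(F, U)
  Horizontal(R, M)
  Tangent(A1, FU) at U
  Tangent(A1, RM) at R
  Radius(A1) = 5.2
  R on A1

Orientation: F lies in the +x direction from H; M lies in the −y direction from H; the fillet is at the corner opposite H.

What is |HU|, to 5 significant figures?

59.600

H is at the origin; H and F share the same y with |HF| = 34.5 and F on the +x side, so F = (34.500, 0.0000). H and M share the same x with |HM| = 53.8 and M on the −y side, so M = (0.0000, -53.800). The virtual corner opposite H is at (34.500, -53.800). Since A1 is tangent to FU there, ZU ⟂ FU and since A1 is tangent to RM there, ZR ⟂ RM, with radius 5.2, so the center Z sits 5.2 in from both sides at Z = (29.300, -48.600). That places the tangent points at U = (34.500, -48.600) on FU and R = (29.300, -53.800) on RM. Then |HU| = |U − H| = 59.600.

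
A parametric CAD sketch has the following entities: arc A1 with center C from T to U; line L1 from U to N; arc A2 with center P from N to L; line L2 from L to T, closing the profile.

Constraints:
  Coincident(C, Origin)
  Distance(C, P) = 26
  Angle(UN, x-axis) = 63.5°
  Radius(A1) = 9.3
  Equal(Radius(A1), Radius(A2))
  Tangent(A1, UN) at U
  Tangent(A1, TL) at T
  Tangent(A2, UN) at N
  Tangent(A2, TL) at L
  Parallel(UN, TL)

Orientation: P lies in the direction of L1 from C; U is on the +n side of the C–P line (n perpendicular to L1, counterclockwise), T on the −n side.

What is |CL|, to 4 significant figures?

27.61

The slot axis is L1's direction at 63.5°, so u = (cos 63.5°, sin 63.5°) = (0.4462, 0.8949) and n = (−sin 63.5°, cos 63.5°) = (-0.8949, 0.4462). C is at the origin and P lies 26.0 along u from C, so P = 26.0·u = (11.60, 23.27). Tangency of A1 to both parallel lines with radius 9.3 puts U and T at C ± 9.3·n: U = (-8.323, 4.150), T = (8.323, -4.150). Equal radii place N and L the same way about P: N = P + 9.3·n = (3.278, 27.42), L = P − 9.3·n = (19.92, 19.12). Then |CL| = |L − C| = 27.61.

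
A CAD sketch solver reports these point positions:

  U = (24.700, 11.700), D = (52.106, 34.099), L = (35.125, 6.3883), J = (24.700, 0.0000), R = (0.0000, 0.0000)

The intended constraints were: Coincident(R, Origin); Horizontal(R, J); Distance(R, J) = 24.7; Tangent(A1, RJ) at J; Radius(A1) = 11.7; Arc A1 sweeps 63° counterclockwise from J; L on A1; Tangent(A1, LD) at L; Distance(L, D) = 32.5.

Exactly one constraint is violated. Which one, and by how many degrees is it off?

Tangent(A1, LD) at L — off by 4.50°.

R = (0.00, 0.00) ✓; R.y = 0.00, J.y = 0.00 ✓; |RJ| = 24.70 ✓; ∠(UJ, JR) = 90.00° ✓; |UJ| = 11.70 ✓; bearing(U→L) − bearing(U→J) = 63.00° ✓; |UL| = 11.70 ✓; ∠(UL, LD) = 94.50° ✗; |LD| = 32.50 ✓.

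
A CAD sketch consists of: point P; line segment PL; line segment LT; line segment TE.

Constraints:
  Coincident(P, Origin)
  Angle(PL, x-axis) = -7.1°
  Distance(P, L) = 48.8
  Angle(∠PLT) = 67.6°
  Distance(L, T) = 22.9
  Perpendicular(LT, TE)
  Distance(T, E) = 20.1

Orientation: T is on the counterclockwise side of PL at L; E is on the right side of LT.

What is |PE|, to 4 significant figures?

65.36

∠PLT = 67.6°, so LT runs at -7.1° + (180° − 67.6°) = 105.3° from the x-axis; with |LT| = 22.9, T = L + 22.9·(cos 105.3°, sin 105.3°) = (42.38, 16.06). LT ⟂ TE; with |TE| = 20.1 on the right of LT, E = T + 20.1·(0.9646, 0.2639) = (61.77, 21.36). Then |PE| = |E − P| = 65.36.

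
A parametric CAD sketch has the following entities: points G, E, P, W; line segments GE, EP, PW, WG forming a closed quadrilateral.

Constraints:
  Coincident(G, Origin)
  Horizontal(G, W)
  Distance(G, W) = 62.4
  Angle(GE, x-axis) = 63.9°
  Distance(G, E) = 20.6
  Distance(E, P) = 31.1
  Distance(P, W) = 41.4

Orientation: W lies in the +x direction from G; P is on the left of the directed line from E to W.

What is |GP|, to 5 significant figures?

49.134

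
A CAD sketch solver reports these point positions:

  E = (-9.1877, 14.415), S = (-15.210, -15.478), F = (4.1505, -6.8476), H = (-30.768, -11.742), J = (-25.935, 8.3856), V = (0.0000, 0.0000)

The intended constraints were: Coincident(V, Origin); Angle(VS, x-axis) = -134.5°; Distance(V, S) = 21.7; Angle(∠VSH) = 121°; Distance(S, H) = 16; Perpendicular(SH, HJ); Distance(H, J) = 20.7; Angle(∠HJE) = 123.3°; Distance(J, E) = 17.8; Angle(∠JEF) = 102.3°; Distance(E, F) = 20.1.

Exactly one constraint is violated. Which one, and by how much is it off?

Distance(E, F) = 20.1 — off by 5.00.

V = (0.00, 0.00) ✓; VS at -134.5° ✓; |VS| = 21.70 ✓; ∠VSH = 121.0° ✓; |SH| = 16.00 ✓; ∠(SH, HJ) = 90.00° ✓; |HJ| = 20.70 ✓; ∠HJE = 123.3° ✓; |JE| = 17.80 ✓; ∠JEF = 102.3° ✓; |EF| = 25.10 ✗.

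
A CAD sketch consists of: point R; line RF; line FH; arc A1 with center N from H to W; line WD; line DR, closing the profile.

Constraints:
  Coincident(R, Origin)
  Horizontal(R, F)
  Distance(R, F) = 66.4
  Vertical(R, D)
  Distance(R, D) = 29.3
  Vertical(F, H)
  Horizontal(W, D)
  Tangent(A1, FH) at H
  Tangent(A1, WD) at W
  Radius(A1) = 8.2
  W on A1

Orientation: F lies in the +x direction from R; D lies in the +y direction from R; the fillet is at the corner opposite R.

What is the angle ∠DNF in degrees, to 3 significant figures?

119°

R is at the origin; R and F share the same y with |RF| = 66.4 and F on the +x side, so F = (66.4, 0.00). RD is vertical with |RD| = 29.3 and D on the +y side, so D = (0.00, 29.3). The virtual corner opposite R is at (66.4, 29.3). Since A1 is tangent to FH there, NH ⟂ FH and tangency of A1 to WD means the radius NW is perpendicular to WD, with radius 8.2, so the center N sits 8.2 in from both sides at N = (58.2, 21.1). Then cos ∠DNF = ND·NF / (|ND||NF|), giving 119°.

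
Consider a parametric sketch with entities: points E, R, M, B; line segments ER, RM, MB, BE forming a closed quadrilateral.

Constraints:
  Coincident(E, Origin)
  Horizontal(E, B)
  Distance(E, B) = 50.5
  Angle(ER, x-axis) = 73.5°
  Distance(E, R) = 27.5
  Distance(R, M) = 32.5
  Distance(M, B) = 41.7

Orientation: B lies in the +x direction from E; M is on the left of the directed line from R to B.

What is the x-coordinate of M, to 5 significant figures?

37.487

Checks: |RM| = 32.50 ✓; |MB| = 41.70 ✓.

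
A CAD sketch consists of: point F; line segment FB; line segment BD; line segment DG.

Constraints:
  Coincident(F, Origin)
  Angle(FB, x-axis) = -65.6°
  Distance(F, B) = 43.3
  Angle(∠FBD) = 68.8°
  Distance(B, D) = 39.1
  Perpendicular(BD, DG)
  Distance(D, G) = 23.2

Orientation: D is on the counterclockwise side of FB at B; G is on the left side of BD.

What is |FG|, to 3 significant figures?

29.1

F is at the origin; FB runs at -65.6° with length 43.3, so B = 43.3·(cos -65.6°, sin -65.6°) = (17.9, -39.4). ∠FBD = 68.8°, so BD runs at -65.6° + (180° − 68.8°) = 45.6° from the x-axis; with |BD| = 39.1, D = B + 39.1·(cos 45.6°, sin 45.6°) = (45.2, -11.5). BD ⟂ DG; with |DG| = 23.2 on the left of BD, G = D + 23.2·(-0.714, 0.700) = (28.7, 4.74). Then |FG| = |G − F| = 29.1.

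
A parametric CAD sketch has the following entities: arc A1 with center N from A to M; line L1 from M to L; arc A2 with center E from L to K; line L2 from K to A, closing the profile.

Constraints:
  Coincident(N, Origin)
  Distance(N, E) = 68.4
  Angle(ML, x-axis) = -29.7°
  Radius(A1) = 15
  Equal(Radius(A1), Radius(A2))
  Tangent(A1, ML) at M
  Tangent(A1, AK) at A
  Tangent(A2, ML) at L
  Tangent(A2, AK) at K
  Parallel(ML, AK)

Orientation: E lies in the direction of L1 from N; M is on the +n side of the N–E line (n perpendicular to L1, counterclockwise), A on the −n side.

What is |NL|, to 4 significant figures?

70.03

The slot axis is L1's direction at -29.7°, so u = (cos -29.7°, sin -29.7°) = (0.8686, -0.4955) and n = (−sin -29.7°, cos -29.7°) = (0.4955, 0.8686). N is at the origin and E lies 68.4 along u from N, so E = 68.4·u = (59.41, -33.89). Tangency of A1 to both parallel lines with radius 15.0 puts M and A at N ± 15.0·n: M = (7.432, 13.03), A = (-7.432, -13.03). Equal radii place L and K the same way about E: L = E + 15.0·n = (66.85, -20.86), K = E − 15.0·n = (51.98, -46.92). Then |NL| = |L − N| = 70.03.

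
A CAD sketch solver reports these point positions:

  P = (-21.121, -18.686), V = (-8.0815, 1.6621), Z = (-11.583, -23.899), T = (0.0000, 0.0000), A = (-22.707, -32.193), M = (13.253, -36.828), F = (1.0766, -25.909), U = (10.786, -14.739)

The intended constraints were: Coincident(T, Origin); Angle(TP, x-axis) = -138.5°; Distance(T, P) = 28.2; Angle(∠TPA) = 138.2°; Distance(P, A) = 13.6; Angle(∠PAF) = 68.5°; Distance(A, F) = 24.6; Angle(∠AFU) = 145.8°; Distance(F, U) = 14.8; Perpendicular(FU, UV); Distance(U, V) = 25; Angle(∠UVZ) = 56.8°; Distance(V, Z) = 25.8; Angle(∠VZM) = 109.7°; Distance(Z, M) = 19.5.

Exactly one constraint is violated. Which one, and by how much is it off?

Distance(Z, M) = 19.5 — off by 8.50.

T = (0.00, 0.00) ✓; TP at -138.5° ✓; |TP| = 28.20 ✓; ∠TPA = 138.2° ✓; |PA| = 13.60 ✓; ∠PAF = 68.50° ✓; |AF| = 24.60 ✓; ∠AFU = 145.8° ✓; |FU| = 14.80 ✓; ∠(FU, UV) = 90.00° ✓; |UV| = 25.00 ✓; ∠UVZ = 56.80° ✓; |VZ| = 25.80 ✓; ∠VZM = 109.7° ✓; |ZM| = 28.00 ✗.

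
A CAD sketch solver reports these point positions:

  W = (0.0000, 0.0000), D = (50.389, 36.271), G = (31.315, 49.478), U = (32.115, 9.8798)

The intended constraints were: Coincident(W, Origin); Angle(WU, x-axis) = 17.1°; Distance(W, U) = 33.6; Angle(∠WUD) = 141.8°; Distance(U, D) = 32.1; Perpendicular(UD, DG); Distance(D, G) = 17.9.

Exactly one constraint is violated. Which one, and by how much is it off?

Distance(D, G) = 17.9 — off by 5.30.

W = (0.00, 0.00) ✓; WU at 17.10° ✓; |WU| = 33.60 ✓; ∠WUD = 141.8° ✓; |UD| = 32.10 ✓; ∠(UD, DG) = 90.00° ✓; |DG| = 23.20 ✗.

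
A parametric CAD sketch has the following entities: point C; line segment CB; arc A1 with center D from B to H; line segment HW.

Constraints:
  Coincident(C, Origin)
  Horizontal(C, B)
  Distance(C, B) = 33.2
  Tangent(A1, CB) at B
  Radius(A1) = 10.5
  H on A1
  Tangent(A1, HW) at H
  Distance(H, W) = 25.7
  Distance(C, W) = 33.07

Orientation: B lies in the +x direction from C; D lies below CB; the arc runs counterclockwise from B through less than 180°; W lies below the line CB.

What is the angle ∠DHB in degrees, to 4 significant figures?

56.36°

Checks: C.y = 0.00, B.y = 0.00 ✓; |DH| = 10.50 ✓; ∠(DH, HW) = 90.00° ✓; |HW| = 25.70 ✓; |CW| = 33.07 ✓.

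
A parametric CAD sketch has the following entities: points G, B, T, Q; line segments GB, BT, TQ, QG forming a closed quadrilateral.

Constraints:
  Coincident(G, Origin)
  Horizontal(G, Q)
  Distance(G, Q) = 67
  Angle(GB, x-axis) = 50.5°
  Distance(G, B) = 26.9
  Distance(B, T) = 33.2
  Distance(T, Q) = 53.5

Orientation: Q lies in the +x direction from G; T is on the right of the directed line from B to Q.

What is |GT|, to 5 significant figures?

19.406

Checks: |BT| = 33.20 ✓; |TQ| = 53.50 ✓.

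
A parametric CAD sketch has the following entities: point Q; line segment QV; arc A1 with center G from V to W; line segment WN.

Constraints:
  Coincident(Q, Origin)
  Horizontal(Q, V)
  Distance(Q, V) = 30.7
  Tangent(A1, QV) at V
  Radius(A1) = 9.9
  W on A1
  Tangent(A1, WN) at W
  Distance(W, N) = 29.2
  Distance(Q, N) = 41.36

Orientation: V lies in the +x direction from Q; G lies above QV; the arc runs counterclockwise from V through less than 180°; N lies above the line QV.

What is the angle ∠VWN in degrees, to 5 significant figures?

112.65°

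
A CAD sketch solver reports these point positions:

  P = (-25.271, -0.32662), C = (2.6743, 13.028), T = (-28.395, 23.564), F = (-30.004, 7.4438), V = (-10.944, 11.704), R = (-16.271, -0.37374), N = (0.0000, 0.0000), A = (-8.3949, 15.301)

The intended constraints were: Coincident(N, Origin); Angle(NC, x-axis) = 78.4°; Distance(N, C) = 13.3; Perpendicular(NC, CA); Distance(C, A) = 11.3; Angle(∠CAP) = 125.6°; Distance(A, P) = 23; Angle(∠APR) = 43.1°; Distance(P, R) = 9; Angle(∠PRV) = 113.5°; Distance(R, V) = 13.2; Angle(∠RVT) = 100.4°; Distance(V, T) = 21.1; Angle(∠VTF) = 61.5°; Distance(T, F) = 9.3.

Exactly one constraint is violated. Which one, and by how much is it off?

Distance(T, F) = 9.3 — off by 6.90.

N = (0.00, 0.00) ✓; NC at 78.40° ✓; |NC| = 13.30 ✓; ∠(NC, CA) = 90.00° ✓; |CA| = 11.30 ✓; ∠CAP = 125.6° ✓; |AP| = 23.00 ✓; ∠APR = 43.10° ✓; |PR| = 9.000 ✓; ∠PRV = 113.5° ✓; |RV| = 13.20 ✓; ∠RVT = 100.4° ✓; |VT| = 21.10 ✓; ∠VTF = 61.50° ✓; |TF| = 16.20 ✗.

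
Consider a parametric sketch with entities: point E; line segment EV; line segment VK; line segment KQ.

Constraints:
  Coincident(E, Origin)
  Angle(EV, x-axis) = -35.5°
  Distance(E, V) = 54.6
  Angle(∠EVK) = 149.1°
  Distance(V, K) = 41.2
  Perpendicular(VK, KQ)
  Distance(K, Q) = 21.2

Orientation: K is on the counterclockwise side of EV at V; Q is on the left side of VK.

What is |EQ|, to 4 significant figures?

88.32

E is at the origin; EV runs at -35.5° with length 54.6, so V = 54.6·(cos -35.5°, sin -35.5°) = (44.45, -31.71). ∠EVK = 149.1°, so VK runs at -35.5° + (180° − 149.1°) = -4.600° from the x-axis; with |VK| = 41.2, K = V + 41.2·(cos -4.600°, sin -4.600°) = (85.52, -35.01). The perpendicularity gives KQ at right angles to VK; with |KQ| = 21.2 on the left of VK, Q = K + 21.2·(0.08020, 0.9968) = (87.22, -13.88). Then |EQ| = |Q − E| = 88.32.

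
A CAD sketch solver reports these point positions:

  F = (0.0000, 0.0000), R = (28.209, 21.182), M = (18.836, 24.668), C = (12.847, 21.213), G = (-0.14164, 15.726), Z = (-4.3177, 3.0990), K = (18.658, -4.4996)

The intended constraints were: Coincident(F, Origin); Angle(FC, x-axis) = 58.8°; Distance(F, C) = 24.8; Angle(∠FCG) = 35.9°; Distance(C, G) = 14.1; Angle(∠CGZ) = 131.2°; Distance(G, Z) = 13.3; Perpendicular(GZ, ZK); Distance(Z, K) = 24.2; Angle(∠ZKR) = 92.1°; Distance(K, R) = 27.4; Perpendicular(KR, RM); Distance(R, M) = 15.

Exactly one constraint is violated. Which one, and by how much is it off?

Distance(R, M) = 15 — off by 5.00.

F = (0.00, 0.00) ✓; FC at 58.80° ✓; |FC| = 24.80 ✓; ∠FCG = 35.90° ✓; |CG| = 14.10 ✓; ∠CGZ = 131.2° ✓; |GZ| = 13.30 ✓; ∠(GZ, ZK) = 90.00° ✓; |ZK| = 24.20 ✓; ∠ZKR = 92.10° ✓; |KR| = 27.40 ✓; ∠(KR, RM) = 90.00° ✓; |RM| = 10.00 ✗.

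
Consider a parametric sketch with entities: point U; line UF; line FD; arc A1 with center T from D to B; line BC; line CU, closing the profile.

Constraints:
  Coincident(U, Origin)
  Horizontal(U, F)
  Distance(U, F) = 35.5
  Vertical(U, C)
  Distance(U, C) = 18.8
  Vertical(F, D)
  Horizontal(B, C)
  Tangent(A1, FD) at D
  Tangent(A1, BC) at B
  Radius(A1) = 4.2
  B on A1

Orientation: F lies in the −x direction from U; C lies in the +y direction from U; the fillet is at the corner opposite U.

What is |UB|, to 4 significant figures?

36.51

U is at the origin; UF is horizontal with |UF| = 35.5 and F on the −x side, so F = (-35.50, 0.000). U and C share the same x with |UC| = 18.8 and C on the +y side, so C = (0.000, 18.80). The virtual corner opposite U is at (-35.50, 18.80). The tangent condition forces TD to be normal to FD and the tangent condition forces TB to be normal to BC, with radius 4.2, so the center T sits 4.2 in from both sides at T = (-31.30, 14.60). That places the tangent points at D = (-35.50, 14.60) on FD and B = (-31.30, 18.80) on BC. Then |UB| = |B − U| = 36.51.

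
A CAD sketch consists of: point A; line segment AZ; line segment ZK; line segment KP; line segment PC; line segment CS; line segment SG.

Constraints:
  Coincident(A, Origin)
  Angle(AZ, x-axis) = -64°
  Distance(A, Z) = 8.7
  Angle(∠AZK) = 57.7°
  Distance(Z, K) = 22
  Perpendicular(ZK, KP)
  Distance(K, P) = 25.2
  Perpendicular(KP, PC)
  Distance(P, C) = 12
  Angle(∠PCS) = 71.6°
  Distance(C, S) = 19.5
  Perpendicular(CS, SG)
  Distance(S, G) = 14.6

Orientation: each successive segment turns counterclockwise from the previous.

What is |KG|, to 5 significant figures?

13.855

∠PCS = 71.6° gives CS at -13.300° from the x-axis; with |CS| = 19.5, S = (6.6051, 9.4445). CS ⟂ SG, so SG runs at 76.700°; with |SG| = 14.6, G = (9.9638, 23.653). Then |KG| = |G − K| = 13.855.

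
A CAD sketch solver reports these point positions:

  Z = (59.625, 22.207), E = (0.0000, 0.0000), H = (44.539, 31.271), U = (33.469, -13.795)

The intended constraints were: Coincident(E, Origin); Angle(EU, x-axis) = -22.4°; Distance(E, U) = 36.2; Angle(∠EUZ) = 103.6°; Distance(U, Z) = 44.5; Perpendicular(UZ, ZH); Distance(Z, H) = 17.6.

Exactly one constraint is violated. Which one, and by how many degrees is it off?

Perpendicular(UZ, ZH) — off by 5.00°.

E = (0.00, 0.00) ✓; EU at -22.40° ✓; |EU| = 36.20 ✓; ∠EUZ = 103.6° ✓; |UZ| = 44.50 ✓; ∠(UZ, ZH) = 95.00° ✗; |ZH| = 17.60 ✓.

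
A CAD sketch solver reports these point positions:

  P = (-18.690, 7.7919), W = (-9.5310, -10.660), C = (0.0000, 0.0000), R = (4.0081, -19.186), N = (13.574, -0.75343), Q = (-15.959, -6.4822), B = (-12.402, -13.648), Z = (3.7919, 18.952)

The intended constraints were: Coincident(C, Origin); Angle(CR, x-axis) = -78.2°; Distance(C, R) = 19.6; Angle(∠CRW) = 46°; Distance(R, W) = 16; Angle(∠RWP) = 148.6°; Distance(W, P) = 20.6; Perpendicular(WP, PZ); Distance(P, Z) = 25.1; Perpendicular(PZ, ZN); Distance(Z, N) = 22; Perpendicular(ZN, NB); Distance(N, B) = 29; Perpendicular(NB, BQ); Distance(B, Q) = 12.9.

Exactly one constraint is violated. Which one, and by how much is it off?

Distance(B, Q) = 12.9 — off by 4.90.

C = (0.00, 0.00) ✓; CR at -78.20° ✓; |CR| = 19.60 ✓; ∠CRW = 46.00° ✓; |RW| = 16.00 ✓; ∠RWP = 148.6° ✓; |WP| = 20.60 ✓; ∠(WP, PZ) = 90.00° ✓; |PZ| = 25.10 ✓; ∠(PZ, ZN) = 90.00° ✓; |ZN| = 22.00 ✓; ∠(ZN, NB) = 90.00° ✓; |NB| = 29.00 ✓; ∠(NB, BQ) = 90.00° ✓; |BQ| = 8.000 ✗.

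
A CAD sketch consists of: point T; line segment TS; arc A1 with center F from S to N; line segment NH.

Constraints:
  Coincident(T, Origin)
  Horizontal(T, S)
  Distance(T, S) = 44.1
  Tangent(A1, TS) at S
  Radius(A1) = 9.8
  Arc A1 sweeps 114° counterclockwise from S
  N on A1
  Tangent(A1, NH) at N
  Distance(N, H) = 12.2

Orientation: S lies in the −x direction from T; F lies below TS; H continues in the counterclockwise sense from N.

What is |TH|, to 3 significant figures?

54.2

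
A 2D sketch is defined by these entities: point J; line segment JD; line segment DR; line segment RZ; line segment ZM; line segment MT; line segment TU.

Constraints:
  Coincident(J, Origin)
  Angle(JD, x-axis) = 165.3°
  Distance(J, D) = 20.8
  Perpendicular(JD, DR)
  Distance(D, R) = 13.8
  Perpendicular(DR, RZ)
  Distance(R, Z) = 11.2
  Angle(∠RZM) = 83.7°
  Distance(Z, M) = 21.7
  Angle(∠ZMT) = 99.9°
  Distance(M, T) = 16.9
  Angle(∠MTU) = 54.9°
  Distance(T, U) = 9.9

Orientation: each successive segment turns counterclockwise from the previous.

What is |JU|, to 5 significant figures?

23.678

J is at the origin; JD runs at 165.3° with length 20.8, so D = (-20.119, 5.2782). JD is perpendicular to DR, so DR runs at -104.70°; with |DR| = 13.8, R = (-23.621, -8.0701). DR ⟂ RZ, so RZ runs at -14.700°; with |RZ| = 11.2, Z = (-12.788, -10.912). ∠RZM = 83.7° gives ZM at 81.600° from the x-axis; with |ZM| = 21.7, M = (-9.6176, 10.555). ∠ZMT = 99.9° gives MT at 161.70° from the x-axis; with |MT| = 16.9, T = (-25.663, 15.861). ∠MTU = 54.9° gives TU at -73.200° from the x-axis; with |TU| = 9.9, U = (-22.802, 6.3840). Then |JU| = |U − J| = 23.678.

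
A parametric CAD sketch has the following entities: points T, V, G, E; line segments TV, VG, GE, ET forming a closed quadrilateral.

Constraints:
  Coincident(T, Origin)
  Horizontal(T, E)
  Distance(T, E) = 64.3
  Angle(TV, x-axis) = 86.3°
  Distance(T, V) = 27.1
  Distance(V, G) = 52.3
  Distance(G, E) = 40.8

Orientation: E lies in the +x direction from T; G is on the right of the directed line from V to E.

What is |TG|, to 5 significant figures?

33.301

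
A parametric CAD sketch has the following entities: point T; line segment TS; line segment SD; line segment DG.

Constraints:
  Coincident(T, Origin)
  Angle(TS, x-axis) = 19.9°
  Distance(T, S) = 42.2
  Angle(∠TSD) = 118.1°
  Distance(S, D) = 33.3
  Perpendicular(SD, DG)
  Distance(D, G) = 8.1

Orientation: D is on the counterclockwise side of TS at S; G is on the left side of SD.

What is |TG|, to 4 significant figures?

60.63

T is at the origin; TS runs at 19.9° with length 42.2, so S = 42.2·(cos 19.9°, sin 19.9°) = (39.68, 14.36). ∠TSD = 118.1°, so SD runs at 19.9° + (180° − 118.1°) = 81.80° from the x-axis; with |SD| = 33.3, D = S + 33.3·(cos 81.80°, sin 81.80°) = (44.43, 47.32). SD ⟂ DG; with |DG| = 8.1 on the left of SD, G = D + 8.1·(-0.9898, 0.1426) = (36.41, 48.48). Then |TG| = |G − T| = 60.63.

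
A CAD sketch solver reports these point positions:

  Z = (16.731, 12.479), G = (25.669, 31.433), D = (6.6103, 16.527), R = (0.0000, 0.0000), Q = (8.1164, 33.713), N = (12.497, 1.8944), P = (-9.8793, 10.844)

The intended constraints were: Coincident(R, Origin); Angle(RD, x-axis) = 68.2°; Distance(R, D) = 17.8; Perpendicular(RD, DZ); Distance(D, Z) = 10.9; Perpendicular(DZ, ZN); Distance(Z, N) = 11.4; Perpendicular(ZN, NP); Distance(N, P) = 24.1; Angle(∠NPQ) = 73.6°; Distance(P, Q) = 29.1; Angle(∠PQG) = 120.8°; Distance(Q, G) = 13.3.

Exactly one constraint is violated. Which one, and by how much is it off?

Distance(Q, G) = 13.3 — off by 4.40.

R = (0.00, 0.00) ✓; RD at 68.20° ✓; |RD| = 17.80 ✓; ∠(RD, DZ) = 90.00° ✓; |DZ| = 10.90 ✓; ∠(DZ, ZN) = 90.00° ✓; |ZN| = 11.40 ✓; ∠(ZN, NP) = 90.00° ✓; |NP| = 24.10 ✓; ∠NPQ = 73.60° ✓; |PQ| = 29.10 ✓; ∠PQG = 120.8° ✓; |QG| = 17.70 ✗.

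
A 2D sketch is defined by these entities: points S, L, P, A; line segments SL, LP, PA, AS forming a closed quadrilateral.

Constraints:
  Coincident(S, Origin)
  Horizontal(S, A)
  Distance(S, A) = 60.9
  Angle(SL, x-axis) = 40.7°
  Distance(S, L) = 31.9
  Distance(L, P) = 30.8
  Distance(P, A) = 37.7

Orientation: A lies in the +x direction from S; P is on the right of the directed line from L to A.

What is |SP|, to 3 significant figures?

26.5

S is at the origin; S and A share the same y with |SA| = 60.9 and A in +x, so A = (60.9, 0). SL runs at 40.7° with |SL| = 31.9, so L = (24.2, 20.8). P is determined by |LP| = 30.8 and |PA| = 37.7 together: it lies at the intersection of circle(L, 30.8) and circle(A, 37.7). With |LA| = 42.2, the foot of the radical line on LA is 15.5 from L and the perpendicular offset is √(30.8² − 15.5²) = 26.6. Taking the right-of-LA solution: P = (24.5, -10.0).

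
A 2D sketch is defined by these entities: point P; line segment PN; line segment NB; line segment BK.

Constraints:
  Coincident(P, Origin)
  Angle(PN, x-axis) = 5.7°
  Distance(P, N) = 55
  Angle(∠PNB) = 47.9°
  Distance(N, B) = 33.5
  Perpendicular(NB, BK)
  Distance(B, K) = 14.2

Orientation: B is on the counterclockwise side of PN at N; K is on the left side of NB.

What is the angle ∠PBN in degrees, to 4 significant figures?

94.73°

P is at the origin; PN runs at 5.7° with length 55.0, so N = 55.0·(cos 5.7°, sin 5.7°) = (54.73, 5.463). ∠PNB = 47.9°, so NB runs at 5.7° + (180° − 47.9°) = 137.8° from the x-axis; with |NB| = 33.5, B = N + 33.5·(cos 137.8°, sin 137.8°) = (29.91, 27.97). Then cos ∠PBN = BP·BN / (|BP||BN|), giving 94.73°.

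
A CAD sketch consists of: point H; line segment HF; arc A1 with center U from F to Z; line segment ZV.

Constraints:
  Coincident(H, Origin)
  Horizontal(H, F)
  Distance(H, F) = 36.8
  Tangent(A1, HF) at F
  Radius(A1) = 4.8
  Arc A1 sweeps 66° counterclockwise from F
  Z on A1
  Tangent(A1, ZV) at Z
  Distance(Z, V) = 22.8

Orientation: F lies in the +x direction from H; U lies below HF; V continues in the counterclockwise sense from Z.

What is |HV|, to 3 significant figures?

33.1

H is at the origin; HF is horizontal with |HF| = 36.8 and F on the +x side, so F = (36.8, 0.00). A1 meets HF tangentially, so UF is at right angles to HF, so U = F + (0, -4.8) = (36.8, -4.80). On A1, F sits at bearing 90° from U; a 66° counterclockwise sweep puts Z at bearing 156°, so Z = U + 4.8·(cos 156°, sin 156°) = (32.4, -2.85). A1 meets ZV tangentially, so UZ is at right angles to ZV, so ZV runs along (−sin 156°, cos 156°); with |ZV| = 22.8, V = (23.1, -23.7). Then |HV| = |V − H| = 33.1.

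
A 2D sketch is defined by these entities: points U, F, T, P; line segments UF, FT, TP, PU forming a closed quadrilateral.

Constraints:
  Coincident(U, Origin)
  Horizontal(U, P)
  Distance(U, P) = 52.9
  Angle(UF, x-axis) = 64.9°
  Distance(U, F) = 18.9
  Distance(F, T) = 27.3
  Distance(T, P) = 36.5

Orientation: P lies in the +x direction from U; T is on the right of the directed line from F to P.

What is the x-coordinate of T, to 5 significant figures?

17.408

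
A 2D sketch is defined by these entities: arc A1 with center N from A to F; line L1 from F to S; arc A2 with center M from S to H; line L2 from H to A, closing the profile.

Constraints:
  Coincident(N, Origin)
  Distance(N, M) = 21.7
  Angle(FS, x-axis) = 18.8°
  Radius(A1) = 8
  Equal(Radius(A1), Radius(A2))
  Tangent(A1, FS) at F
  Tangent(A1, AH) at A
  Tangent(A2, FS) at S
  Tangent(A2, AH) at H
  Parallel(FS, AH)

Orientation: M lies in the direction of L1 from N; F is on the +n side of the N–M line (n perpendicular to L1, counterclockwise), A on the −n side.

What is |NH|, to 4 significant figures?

23.13

The slot axis is L1's direction at 18.8°, so u = (cos 18.8°, sin 18.8°) = (0.9466, 0.3223) and n = (−sin 18.8°, cos 18.8°) = (-0.3223, 0.9466). N is at the origin and M lies 21.7 along u from N, so M = 21.7·u = (20.54, 6.993). Tangency of A1 to both parallel lines with radius 8.0 puts F and A at N ± 8.0·n: F = (-2.578, 7.573), A = (2.578, -7.573). Equal radii place S and H the same way about M: S = M + 8.0·n = (17.96, 14.57), H = M − 8.0·n = (23.12, -0.5800). Then |NH| = |H − N| = 23.13.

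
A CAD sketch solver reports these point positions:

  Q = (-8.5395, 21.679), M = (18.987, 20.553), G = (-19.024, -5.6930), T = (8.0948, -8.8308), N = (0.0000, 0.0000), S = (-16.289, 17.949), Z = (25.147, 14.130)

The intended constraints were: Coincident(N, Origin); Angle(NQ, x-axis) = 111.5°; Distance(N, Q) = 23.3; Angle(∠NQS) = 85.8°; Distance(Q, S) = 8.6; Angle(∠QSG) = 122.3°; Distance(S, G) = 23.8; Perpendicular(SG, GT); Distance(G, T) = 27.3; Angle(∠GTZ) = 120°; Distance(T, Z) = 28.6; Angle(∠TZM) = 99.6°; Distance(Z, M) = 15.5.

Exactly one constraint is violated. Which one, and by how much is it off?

Distance(Z, M) = 15.5 — off by 6.60.

N = (0.00, 0.00) ✓; NQ at 111.5° ✓; |NQ| = 23.30 ✓; ∠NQS = 85.80° ✓; |QS| = 8.600 ✓; ∠QSG = 122.3° ✓; |SG| = 23.80 ✓; ∠(SG, GT) = 90.00° ✓; |GT| = 27.30 ✓; ∠GTZ = 120.0° ✓; |TZ| = 28.60 ✓; ∠TZM = 99.60° ✓; |ZM| = 8.899 ✗.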